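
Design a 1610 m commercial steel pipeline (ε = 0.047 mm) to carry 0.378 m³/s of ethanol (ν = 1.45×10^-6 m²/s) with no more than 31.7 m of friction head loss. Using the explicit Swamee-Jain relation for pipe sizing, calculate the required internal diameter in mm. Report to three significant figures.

D ≈ 388 mm

Swamee-Jain (Type III): D = 0.66·[ε^1.25·(LQ²/(gh_f))^4.75 + ν·Q^9.4·(L/(gh_f))^5.2]^0.04
LQ²/(gh_f) = 0.7397; L/(gh_f) = 5.177
Term 1 = ε^1.25·(…)^4.75 = 9.30×10^-7; Term 2 = ν·Q^9.4·(…)^5.2 = 8.00×10^-7
D = 0.66·(9.30×10^-7 + 8.00×10^-7)^0.04 = 0.3882 m = 388 mm
Check: V = 3.19 m/s, Re = 8.55×10^5, f = 0.01398, h_f = 30.1 m ≈ 31.7 m ✓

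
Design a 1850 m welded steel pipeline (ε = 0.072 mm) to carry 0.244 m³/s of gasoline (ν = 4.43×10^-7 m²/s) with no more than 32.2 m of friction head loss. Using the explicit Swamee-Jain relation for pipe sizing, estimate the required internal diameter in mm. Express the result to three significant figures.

Swamee-Jain (Type III): D = 0.66·[ε^1.25·(LQ²/(gh_f))^4.75 + ν·Q^9.4·(L/(gh_f))^5.2]^0.04
LQ²/(gh_f) = 0.3487; L/(gh_f) = 5.857
Term 1 = ε^1.25·(…)^4.75 = 4.45×10^-8; Term 2 = ν·Q^9.4·(…)^5.2 = 7.58×10^-9
D = 0.66·(4.45×10^-8 + 7.58×10^-9)^0.04 = 0.3374 m = 337 mm
Check: V = 2.73 m/s, Re = 2.08×10^6, f = 0.01446, h_f = 30.1 m ≈ 32.2 m ✓

D ≈ 337 mm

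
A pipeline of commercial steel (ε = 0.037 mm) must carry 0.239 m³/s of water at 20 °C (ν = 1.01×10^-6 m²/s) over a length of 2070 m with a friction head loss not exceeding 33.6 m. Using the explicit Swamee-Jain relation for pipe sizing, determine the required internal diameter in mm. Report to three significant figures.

Swamee-Jain (Type III): D = 0.66·[ε^1.25·(LQ²/(gh_f))^4.75 + ν·Q^9.4·(L/(gh_f))^5.2]^0.04
LQ²/(gh_f) = 0.3587; L/(gh_f) = 6.280
Term 1 = ε^1.25·(…)^4.75 = 2.21×10^-8; Term 2 = ν·Q^9.4·(…)^5.2 = 2.04×10^-8
D = 0.66·(2.21×10^-8 + 2.04×10^-8)^0.04 = 0.3347 m = 335 mm
Check: V = 2.72 m/s, Re = 9.00×10^5, f = 0.01378, h_f = 32.0 m ≈ 33.6 m ✓

D ≈ 335 mm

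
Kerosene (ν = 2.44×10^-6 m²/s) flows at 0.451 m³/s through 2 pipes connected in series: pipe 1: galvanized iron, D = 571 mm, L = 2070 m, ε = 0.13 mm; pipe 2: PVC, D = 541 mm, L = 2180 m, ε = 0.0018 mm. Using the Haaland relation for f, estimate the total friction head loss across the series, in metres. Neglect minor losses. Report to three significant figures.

Pipe 1: V = 1.761 m/s, Re = 4.12×10^5, ε/D = 2.28×10^-4, f = 0.01579, h_1 = f(L/D)V²/2g = 9.050 m
Pipe 2: V = 1.962 m/s, Re = 4.35×10^5, ε/D = 3.33×10^-6, f = 0.01343, h_2 = f(L/D)V²/2g = 10.62 m
Series → Q common, losses add: H = Σh = 19.67 m

H ≈ 19.7 m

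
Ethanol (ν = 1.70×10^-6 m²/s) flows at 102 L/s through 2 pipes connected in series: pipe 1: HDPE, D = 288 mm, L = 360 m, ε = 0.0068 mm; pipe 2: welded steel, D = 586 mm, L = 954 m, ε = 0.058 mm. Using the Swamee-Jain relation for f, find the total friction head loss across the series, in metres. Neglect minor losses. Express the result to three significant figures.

H ≈ 2.55 m

Pipe 1: V = 1.566 m/s, Re = 2.65×10^5, ε/D = 2.36×10^-5, f = 0.01497, h_1 = f(L/D)V²/2g = 2.338 m
Pipe 2: V = 0.3782 m/s, Re = 1.30×10^5, ε/D = 9.90×10^-5, f = 0.01759, h_2 = f(L/D)V²/2g = 0.2087 m
Series → Q common, losses add: H = Σh = 2.546 m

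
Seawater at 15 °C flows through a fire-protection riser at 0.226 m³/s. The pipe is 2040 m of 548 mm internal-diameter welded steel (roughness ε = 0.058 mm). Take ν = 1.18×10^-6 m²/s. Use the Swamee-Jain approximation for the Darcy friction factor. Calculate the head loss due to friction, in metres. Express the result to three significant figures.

V = 4Q/(πD²) = 4·0.226/(π·0.548²) = 0.9582 m/s
Re = VD/ν = 0.9582·0.548/1.18×10^-6 = 4.45×10^5 → turbulent
ε/D = 0.058/548 = 1.06×10^-4
Swamee-Jain: f = 0.01473
h_f = f(L/D)V²/(2g) = 0.01473·(2040/0.548)·0.9582²/(2·9.81) = 2.566 m

h_f ≈ 2.57 m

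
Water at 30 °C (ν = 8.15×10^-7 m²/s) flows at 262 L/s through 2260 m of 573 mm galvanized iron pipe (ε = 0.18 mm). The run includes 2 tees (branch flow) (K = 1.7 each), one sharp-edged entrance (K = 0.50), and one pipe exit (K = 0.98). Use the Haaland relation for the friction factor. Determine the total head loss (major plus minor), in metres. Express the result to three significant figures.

H_L ≈ 3.57 m

V = 4Q/(πD²) = 1.016 m/s; V²/2g = 0.05261 m
Re = 7.14×10^5, ε/D = 3.14×10^-4 → f = 0.01595 (Haaland)
Major: h_f = f(L/D)·V²/2g = 0.01595·3944·0.05261 = 3.310 m
Minor: ΣK = 4.88; h_m = ΣK·V²/2g = 0.2568 m
Total H_L = 3.310 + 0.2568 = 3.567 m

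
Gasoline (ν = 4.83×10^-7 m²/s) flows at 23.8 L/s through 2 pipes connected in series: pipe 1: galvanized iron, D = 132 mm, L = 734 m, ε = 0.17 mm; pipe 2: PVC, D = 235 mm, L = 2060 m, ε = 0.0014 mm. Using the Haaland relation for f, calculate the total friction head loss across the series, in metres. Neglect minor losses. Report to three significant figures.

H ≈ 20.3 m

Pipe 1: V = 1.739 m/s, Re = 4.75×10^5, ε/D = 0.00129, f = 0.02140, h_1 = f(L/D)V²/2g = 18.35 m
Pipe 2: V = 0.5487 m/s, Re = 2.67×10^5, ε/D = 5.96×10^-6, f = 0.01470, h_2 = f(L/D)V²/2g = 1.978 m
Series → Q common, losses add: H = Σh = 20.33 m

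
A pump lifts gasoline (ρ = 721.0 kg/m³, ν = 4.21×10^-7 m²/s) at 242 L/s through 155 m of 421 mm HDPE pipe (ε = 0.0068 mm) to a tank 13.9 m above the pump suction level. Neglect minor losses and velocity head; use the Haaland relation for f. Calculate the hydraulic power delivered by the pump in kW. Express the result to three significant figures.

P_hyd ≈ 24.9 kW

V = 4Q/(πD²) = 1.738 m/s; Re = 1.74×10^6; ε/D = 1.62×10^-5; f = 0.01102
h_f = f(L/D)V²/2g = 0.6248 m
Total head H = z + h_f = 13.9 + 0.6248 = 14.52 m
P_hyd = ρgQH = 721.0·9.81·0.242·14.52 = 24.86 kW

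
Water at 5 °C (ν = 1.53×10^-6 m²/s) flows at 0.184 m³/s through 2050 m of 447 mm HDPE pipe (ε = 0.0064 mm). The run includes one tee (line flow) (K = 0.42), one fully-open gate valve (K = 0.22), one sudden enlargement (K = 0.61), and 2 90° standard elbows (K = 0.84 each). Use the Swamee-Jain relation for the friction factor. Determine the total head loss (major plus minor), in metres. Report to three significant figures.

H_L ≈ 4.77 m

V = 4Q/(πD²) = 1.173 m/s; V²/2g = 0.07007 m
Re = 3.43×10^5, ε/D = 1.43×10^-5 → f = 0.01420 (Swamee-Jain)
Major: h_f = f(L/D)·V²/2g = 0.01420·4586·0.07007 = 4.565 m
Minor: ΣK = 2.93; h_m = ΣK·V²/2g = 0.2053 m
Total H_L = 4.565 + 0.2053 = 4.770 m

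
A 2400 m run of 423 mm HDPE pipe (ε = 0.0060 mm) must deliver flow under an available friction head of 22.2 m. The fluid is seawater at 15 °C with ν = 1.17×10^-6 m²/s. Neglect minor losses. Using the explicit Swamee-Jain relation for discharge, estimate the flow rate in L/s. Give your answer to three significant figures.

Q ≈ 353 L/s

Swamee-Jain (Type II): Q = -0.965·√(gD⁵h_f/L)·ln[ε/(3.7D) + √(3.17ν²L/(gD³h_f))]
√(gD⁵h_f/L) = √(9.81·0.423⁵·22.2/2400) = 0.03506
ε/(3.7D) = 3.83×10^-6; √(3.17ν²L/(gD³h_f)) = 2.51×10^-5
Q = -0.965·0.03506·ln(2.897×10^-5) = 0.3535 m³/s
Check: V = 2.52 m/s, Re = 9.09×10^5, f = 0.01212, h_f = 22.2 m ≈ 22.2 m ✓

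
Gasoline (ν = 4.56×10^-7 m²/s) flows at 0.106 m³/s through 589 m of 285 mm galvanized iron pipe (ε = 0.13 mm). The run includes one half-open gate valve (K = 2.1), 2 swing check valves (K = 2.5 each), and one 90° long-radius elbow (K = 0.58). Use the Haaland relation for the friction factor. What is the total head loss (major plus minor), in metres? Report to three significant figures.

V = 4Q/(πD²) = 1.662 m/s; V²/2g = 0.1407 m
Re = 1.04×10^6, ε/D = 4.56×10^-4 → f = 0.01685 (Haaland)
Major: h_f = f(L/D)·V²/2g = 0.01685·2067·0.1407 = 4.899 m
Minor: ΣK = 7.68; h_m = ΣK·V²/2g = 1.081 m
Total H_L = 4.899 + 1.081 = 5.980 m

H_L ≈ 5.98 m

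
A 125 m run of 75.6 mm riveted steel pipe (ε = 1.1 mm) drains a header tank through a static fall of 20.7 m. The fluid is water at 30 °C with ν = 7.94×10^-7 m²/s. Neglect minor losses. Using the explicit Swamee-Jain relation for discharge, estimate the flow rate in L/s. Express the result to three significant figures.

Swamee-Jain (Type II): Q = -0.965·√(gD⁵h_f/L)·ln[ε/(3.7D) + √(3.17ν²L/(gD³h_f))]
√(gD⁵h_f/L) = √(9.81·0.0756⁵·20.7/125) = 0.002003
ε/(3.7D) = 0.00393; √(3.17ν²L/(gD³h_f)) = 5.34×10^-5
Q = -0.965·0.002003·ln(0.003986) = 0.01068 m³/s
Check: V = 2.38 m/s, Re = 2.27×10^5, f = 0.04355, h_f = 20.8 m ≈ 20.7 m ✓

Q ≈ 10.7 L/s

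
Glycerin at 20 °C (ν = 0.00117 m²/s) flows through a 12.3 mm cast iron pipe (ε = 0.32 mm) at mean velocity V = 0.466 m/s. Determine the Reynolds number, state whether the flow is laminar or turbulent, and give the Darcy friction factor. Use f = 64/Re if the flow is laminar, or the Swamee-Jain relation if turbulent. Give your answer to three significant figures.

Re = VD/ν = 0.4660·0.0123/0.00117 = 4.90
Re < 2300 → laminar → f = 64/Re = 13.06

Re ≈ 4.90; laminar; f = 64/Re ≈ 13.1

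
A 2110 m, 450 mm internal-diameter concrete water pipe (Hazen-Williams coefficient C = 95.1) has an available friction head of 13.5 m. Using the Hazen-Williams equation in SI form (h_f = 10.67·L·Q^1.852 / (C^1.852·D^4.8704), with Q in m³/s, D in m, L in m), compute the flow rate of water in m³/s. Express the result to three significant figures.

Rearranging: Q = [h_f·C^1.852·D^4.8704 / (10.67·L)]^(1/1.852)
Q = [13.5·95.1^1.852·0.450^4.8704 / (10.67·2110)]^0.540 = 0.2120 m³/s

Q ≈ 0.212 m³/s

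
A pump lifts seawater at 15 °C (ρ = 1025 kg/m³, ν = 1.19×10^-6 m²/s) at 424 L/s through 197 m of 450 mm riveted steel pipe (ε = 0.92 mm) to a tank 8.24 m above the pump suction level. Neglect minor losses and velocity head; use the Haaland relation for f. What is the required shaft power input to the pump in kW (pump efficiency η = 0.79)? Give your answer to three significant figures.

V = 4Q/(πD²) = 2.666 m/s; Re = 1.01×10^6; ε/D = 0.00204; f = 0.02376
h_f = f(L/D)V²/2g = 3.769 m
Total head H = z + h_f = 8.24 + 3.769 = 12.01 m
P_hyd = ρgQH = 1025·9.81·0.424·12.01 = 51.20 kW
P_shaft = P_hyd/η = 51.20/0.79 = 64.81 kW

P_shaft ≈ 64.8 kW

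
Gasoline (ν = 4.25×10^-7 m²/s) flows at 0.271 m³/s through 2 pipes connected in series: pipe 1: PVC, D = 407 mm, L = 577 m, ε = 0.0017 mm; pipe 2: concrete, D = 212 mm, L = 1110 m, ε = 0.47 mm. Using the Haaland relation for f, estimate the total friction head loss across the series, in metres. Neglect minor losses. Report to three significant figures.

H ≈ 383 m

Pipe 1: V = 2.083 m/s, Re = 1.99×10^6, ε/D = 4.18×10^-6, f = 0.01047, h_1 = f(L/D)V²/2g = 3.281 m
Pipe 2: V = 7.677 m/s, Re = 3.83×10^6, ε/D = 0.00222, f = 0.02416, h_2 = f(L/D)V²/2g = 380.1 m
Series → Q common, losses add: H = Σh = 383.3 m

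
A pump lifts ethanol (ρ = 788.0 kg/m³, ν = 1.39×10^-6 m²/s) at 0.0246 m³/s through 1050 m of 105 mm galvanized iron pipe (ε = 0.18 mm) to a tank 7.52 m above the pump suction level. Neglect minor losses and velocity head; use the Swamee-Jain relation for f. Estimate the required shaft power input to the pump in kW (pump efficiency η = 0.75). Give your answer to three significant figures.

V = 4Q/(πD²) = 2.841 m/s; Re = 2.15×10^5; ε/D = 0.00171; f = 0.02358
h_f = f(L/D)V²/2g = 97.01 m
Total head H = z + h_f = 7.52 + 97.01 = 104.5 m
P_hyd = ρgQH = 788.0·9.81·0.0246·104.5 = 19.88 kW
P_shaft = P_hyd/η = 19.88/0.75 = 26.50 kW

P_shaft ≈ 26.5 kW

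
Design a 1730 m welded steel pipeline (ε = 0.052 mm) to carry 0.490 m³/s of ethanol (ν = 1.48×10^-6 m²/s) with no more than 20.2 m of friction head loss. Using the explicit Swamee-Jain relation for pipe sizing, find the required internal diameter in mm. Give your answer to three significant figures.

D ≈ 476 mm

Swamee-Jain (Type III): D = 0.66·[ε^1.25·(LQ²/(gh_f))^4.75 + ν·Q^9.4·(L/(gh_f))^5.2]^0.04
LQ²/(gh_f) = 2.096; L/(gh_f) = 8.730
Term 1 = ε^1.25·(…)^4.75 = 1.49×10^-4; Term 2 = ν·Q^9.4·(…)^5.2 = 1.42×10^-4
D = 0.66·(1.49×10^-4 + 1.42×10^-4)^0.04 = 0.4765 m = 476 mm
Check: V = 2.75 m/s, Re = 8.85×10^5, f = 0.01378, h_f = 19.3 m ≈ 20.2 m ✓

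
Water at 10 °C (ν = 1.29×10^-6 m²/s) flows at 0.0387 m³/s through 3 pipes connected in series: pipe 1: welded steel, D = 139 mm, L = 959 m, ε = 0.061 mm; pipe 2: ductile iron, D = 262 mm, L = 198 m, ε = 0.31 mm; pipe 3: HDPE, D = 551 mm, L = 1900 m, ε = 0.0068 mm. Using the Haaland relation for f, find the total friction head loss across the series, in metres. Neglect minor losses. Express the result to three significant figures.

H ≈ 41.3 m

Pipe 1: V = 2.550 m/s, Re = 2.75×10^5, ε/D = 4.39×10^-4, f = 0.01782, h_1 = f(L/D)V²/2g = 40.77 m
Pipe 2: V = 0.7178 m/s, Re = 1.46×10^5, ε/D = 0.00118, f = 0.02199, h_2 = f(L/D)V²/2g = 0.4364 m
Pipe 3: V = 0.1623 m/s, Re = 6.93×10^4, ε/D = 1.23×10^-5, f = 0.01931, h_3 = f(L/D)V²/2g = 0.08938 m
Series → Q common, losses add: H = Σh = 41.29 m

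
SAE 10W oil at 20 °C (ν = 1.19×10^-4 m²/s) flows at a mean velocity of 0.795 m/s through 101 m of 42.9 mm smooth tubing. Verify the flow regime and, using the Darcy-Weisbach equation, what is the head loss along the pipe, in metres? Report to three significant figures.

h_f ≈ 16.9 m

Re = VD/ν = 0.795·0.04290/1.19×10^-4 = 287 → laminar (Re < 2300)
f = 64/Re = 0.2233
h_f = f(L/D)V²/(2g) = 0.2233·(101/0.04290)·0.795²/(2·9.81) = 16.94 m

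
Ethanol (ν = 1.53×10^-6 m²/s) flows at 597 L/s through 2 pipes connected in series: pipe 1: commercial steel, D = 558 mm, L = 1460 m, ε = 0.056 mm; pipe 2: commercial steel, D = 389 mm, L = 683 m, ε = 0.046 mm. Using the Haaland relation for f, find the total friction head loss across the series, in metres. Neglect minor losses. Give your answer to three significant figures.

Pipe 1: V = 2.441 m/s, Re = 8.90×10^5, ε/D = 1.00×10^-4, f = 0.01346, h_1 = f(L/D)V²/2g = 10.70 m
Pipe 2: V = 5.023 m/s, Re = 1.28×10^6, ε/D = 1.18×10^-4, f = 0.01336, h_2 = f(L/D)V²/2g = 30.18 m
Series → Q common, losses add: H = Σh = 40.88 m

H ≈ 40.9 m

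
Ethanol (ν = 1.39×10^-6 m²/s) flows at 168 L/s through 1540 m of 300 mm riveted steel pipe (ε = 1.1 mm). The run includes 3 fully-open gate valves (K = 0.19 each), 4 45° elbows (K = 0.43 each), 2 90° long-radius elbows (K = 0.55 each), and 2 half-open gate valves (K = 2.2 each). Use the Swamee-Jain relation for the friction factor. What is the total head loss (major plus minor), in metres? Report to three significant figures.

V = 4Q/(πD²) = 2.377 m/s; V²/2g = 0.2879 m
Re = 5.13×10^5, ε/D = 0.00367 → f = 0.02804 (Swamee-Jain)
Major: h_f = f(L/D)·V²/2g = 0.02804·5133·0.2879 = 41.44 m
Minor: ΣK = 7.79; h_m = ΣK·V²/2g = 2.243 m
Total H_L = 41.44 + 2.243 = 43.68 m

H_L ≈ 43.7 m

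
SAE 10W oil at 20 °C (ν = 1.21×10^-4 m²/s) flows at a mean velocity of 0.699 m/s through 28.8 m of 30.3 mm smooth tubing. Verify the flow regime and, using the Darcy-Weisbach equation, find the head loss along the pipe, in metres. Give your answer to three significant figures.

Re = VD/ν = 0.699·0.03030/1.21×10^-4 = 175 → laminar (Re < 2300)
f = 64/Re = 0.3656
h_f = f(L/D)V²/(2g) = 0.3656·(28.8/0.03030)·0.699²/(2·9.81) = 8.655 m

h_f ≈ 8.65 m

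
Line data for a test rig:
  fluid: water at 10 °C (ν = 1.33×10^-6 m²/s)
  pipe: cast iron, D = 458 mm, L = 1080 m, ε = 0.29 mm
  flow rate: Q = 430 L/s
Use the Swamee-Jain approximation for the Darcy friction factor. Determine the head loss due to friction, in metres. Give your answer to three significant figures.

h_f ≈ 14.9 m

V = 4Q/(πD²) = 4·0.430/(π·0.458²) = 2.610 m/s
Re = VD/ν = 2.610·0.458/1.33×10^-6 = 8.99×10^5 → turbulent
ε/D = 0.29/458 = 6.33×10^-4
Swamee-Jain: f = 0.01819
h_f = f(L/D)V²/(2g) = 0.01819·(1080/0.458)·2.610²/(2·9.81) = 14.89 m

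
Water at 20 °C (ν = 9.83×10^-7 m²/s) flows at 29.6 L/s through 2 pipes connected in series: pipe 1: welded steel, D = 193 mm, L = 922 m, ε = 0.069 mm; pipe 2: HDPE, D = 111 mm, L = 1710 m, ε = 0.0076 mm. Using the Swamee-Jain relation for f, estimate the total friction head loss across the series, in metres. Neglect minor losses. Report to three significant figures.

H ≈ 113 m

Pipe 1: V = 1.012 m/s, Re = 1.99×10^5, ε/D = 3.58×10^-4, f = 0.01815, h_1 = f(L/D)V²/2g = 4.525 m
Pipe 2: V = 3.059 m/s, Re = 3.45×10^5, ε/D = 6.85×10^-5, f = 0.01481, h_2 = f(L/D)V²/2g = 108.8 m
Series → Q common, losses add: H = Σh = 113.4 m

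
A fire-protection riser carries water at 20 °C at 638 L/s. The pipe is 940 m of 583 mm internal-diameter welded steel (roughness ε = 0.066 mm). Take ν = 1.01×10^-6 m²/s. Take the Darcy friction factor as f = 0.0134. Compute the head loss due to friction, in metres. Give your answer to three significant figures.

h_f ≈ 6.29 m

V = 4Q/(πD²) = 4·0.638/(π·0.583²) = 2.390 m/s
h_f = f(L/D)V²/(2g) = 0.01340·(940/0.583)·2.390²/(2·9.81) = 6.290 m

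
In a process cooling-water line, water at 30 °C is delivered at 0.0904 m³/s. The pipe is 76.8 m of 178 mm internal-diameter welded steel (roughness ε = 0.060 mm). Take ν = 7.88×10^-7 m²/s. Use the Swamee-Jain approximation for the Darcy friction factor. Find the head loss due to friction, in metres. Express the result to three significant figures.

h_f ≈ 4.71 m

V = 4Q/(πD²) = 4·0.0904/(π·0.178²) = 3.633 m/s
Re = VD/ν = 3.633·0.178/7.88×10^-7 = 8.21×10^5 → turbulent
ε/D = 0.060/178 = 3.37×10^-4
Swamee-Jain: f = 0.01621
h_f = f(L/D)V²/(2g) = 0.01621·(76.8/0.178)·3.633²/(2·9.81) = 4.706 m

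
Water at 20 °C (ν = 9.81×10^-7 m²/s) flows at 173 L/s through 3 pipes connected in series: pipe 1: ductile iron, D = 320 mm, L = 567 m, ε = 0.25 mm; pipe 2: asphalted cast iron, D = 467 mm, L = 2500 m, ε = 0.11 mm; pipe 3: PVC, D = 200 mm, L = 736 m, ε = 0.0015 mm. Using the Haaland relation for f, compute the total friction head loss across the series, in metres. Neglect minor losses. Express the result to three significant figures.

Pipe 1: V = 2.151 m/s, Re = 7.02×10^5, ε/D = 7.81×10^-4, f = 0.01899, h_1 = f(L/D)V²/2g = 7.937 m
Pipe 2: V = 1.010 m/s, Re = 4.81×10^5, ε/D = 2.36×10^-4, f = 0.01566, h_2 = f(L/D)V²/2g = 4.359 m
Pipe 3: V = 5.507 m/s, Re = 1.12×10^6, ε/D = 7.50×10^-6, f = 0.01151, h_3 = f(L/D)V²/2g = 65.45 m
Series → Q common, losses add: H = Σh = 77.75 m

H ≈ 77.7 m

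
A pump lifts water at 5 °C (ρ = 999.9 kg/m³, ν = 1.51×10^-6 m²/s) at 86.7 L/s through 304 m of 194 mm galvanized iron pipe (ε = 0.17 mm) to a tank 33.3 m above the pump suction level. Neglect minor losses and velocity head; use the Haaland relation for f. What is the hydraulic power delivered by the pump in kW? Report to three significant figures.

P_hyd ≈ 39.9 kW

V = 4Q/(πD²) = 2.933 m/s; Re = 3.77×10^5; ε/D = 8.76×10^-4; f = 0.01981
h_f = f(L/D)V²/2g = 13.61 m
Total head H = z + h_f = 33.3 + 13.61 = 46.91 m
P_hyd = ρgQH = 999.9·9.81·0.0867·46.91 = 39.89 kW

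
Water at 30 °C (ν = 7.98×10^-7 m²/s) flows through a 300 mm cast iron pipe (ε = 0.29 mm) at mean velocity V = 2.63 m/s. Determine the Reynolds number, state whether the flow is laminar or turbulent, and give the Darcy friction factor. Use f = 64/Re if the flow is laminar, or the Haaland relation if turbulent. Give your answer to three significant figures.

Re = VD/ν = 2.630·0.300/7.98×10^-7 = 9.89×10^5
Re > 4000 → turbulent; ε/D = 9.67×10^-4
Haaland: f = 0.01979

Re ≈ 9.89×10^5; turbulent; f ≈ 0.0198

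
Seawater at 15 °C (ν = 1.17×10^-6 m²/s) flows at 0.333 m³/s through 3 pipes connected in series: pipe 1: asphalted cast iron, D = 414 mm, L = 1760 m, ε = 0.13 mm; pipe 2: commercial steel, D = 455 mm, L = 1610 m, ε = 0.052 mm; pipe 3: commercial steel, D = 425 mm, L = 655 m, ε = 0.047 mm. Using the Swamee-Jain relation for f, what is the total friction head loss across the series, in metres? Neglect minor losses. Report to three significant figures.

Pipe 1: V = 2.474 m/s, Re = 8.75×10^5, ε/D = 3.14×10^-4, f = 0.01597, h_1 = f(L/D)V²/2g = 21.18 m
Pipe 2: V = 2.048 m/s, Re = 7.96×10^5, ε/D = 1.14×10^-4, f = 0.01397, h_2 = f(L/D)V²/2g = 10.57 m
Pipe 3: V = 2.347 m/s, Re = 8.53×10^5, ε/D = 1.11×10^-4, f = 0.01384, h_3 = f(L/D)V²/2g = 5.991 m
Series → Q common, losses add: H = Σh = 37.74 m

H ≈ 37.7 m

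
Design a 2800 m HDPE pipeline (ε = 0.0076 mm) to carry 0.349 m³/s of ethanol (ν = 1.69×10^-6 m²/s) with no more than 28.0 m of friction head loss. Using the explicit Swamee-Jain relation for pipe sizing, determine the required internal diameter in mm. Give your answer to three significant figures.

D ≈ 424 mm

Swamee-Jain (Type III): D = 0.66·[ε^1.25·(LQ²/(gh_f))^4.75 + ν·Q^9.4·(L/(gh_f))^5.2]^0.04
LQ²/(gh_f) = 1.242; L/(gh_f) = 10.19
Term 1 = ε^1.25·(…)^4.75 = 1.12×10^-6; Term 2 = ν·Q^9.4·(…)^5.2 = 1.49×10^-5
D = 0.66·(1.12×10^-6 + 1.49×10^-5)^0.04 = 0.4244 m = 424 mm
Check: V = 2.47 m/s, Re = 6.20×10^5, f = 0.01293, h_f = 26.5 m ≈ 28.0 m ✓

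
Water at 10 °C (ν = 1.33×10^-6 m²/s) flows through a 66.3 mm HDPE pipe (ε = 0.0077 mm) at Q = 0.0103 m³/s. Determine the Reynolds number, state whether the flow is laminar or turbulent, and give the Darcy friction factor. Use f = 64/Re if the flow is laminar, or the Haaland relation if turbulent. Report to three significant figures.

V = 4Q/(πD²) = 2.983 m/s
Re = VD/ν = 2.983·0.0663/1.33×10^-6 = 1.49×10^5
Re > 4000 → turbulent; ε/D = 1.16×10^-4
Haaland: f = 0.01710

Re ≈ 1.49×10^5; turbulent; f ≈ 0.0171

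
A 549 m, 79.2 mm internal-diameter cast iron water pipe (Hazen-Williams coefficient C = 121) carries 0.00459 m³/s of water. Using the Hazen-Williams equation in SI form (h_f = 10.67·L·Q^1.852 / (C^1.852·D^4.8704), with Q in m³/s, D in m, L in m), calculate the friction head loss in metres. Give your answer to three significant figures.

h_f = 10.67·549·0.00459^1.852 / (121^1.852·0.0792^4.8704) = 8.785 m

h_f ≈ 8.79 m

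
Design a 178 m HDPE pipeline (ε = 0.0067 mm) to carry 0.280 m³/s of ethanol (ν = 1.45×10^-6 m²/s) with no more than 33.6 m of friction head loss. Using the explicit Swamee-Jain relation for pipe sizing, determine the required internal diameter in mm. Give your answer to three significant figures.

D ≈ 212 mm

Swamee-Jain (Type III): D = 0.66·[ε^1.25·(LQ²/(gh_f))^4.75 + ν·Q^9.4·(L/(gh_f))^5.2]^0.04
LQ²/(gh_f) = 0.04234; L/(gh_f) = 0.5400
Term 1 = ε^1.25·(…)^4.75 = 1.02×10^-13; Term 2 = ν·Q^9.4·(…)^5.2 = 3.74×10^-13
D = 0.66·(1.02×10^-13 + 3.74×10^-13)^0.04 = 0.2122 m = 212 mm
Check: V = 7.92 m/s, Re = 1.16×10^6, f = 0.01211, h_f = 32.5 m ≈ 33.6 m ✓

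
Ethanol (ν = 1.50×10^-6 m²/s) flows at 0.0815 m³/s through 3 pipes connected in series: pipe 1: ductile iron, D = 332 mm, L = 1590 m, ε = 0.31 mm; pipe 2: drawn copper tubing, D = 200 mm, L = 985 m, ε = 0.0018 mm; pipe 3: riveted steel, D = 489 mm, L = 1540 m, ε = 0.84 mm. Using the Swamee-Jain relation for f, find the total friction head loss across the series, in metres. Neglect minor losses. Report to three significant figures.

Pipe 1: V = 0.9414 m/s, Re = 2.08×10^5, ε/D = 9.34×10^-4, f = 0.02087, h_1 = f(L/D)V²/2g = 4.516 m
Pipe 2: V = 2.594 m/s, Re = 3.46×10^5, ε/D = 9.00×10^-6, f = 0.01411, h_2 = f(L/D)V²/2g = 23.84 m
Pipe 3: V = 0.4340 m/s, Re = 1.41×10^5, ε/D = 0.00172, f = 0.02405, h_3 = f(L/D)V²/2g = 0.7271 m
Series → Q common, losses add: H = Σh = 29.09 m

H ≈ 29.1 m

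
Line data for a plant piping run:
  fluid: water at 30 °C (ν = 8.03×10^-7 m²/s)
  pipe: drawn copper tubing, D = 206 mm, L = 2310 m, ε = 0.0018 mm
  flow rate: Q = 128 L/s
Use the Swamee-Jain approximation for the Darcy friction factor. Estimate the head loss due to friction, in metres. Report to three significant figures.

h_f ≈ 99.9 m

V = 4Q/(πD²) = 4·0.128/(π·0.206²) = 3.840 m/s
Re = VD/ν = 3.840·0.206/8.03×10^-7 = 9.85×10^5 → turbulent
ε/D = 0.0018/206 = 8.74×10^-6
Swamee-Jain: f = 0.01185
h_f = f(L/D)V²/(2g) = 0.01185·(2310/0.206)·3.840²/(2·9.81) = 99.90 m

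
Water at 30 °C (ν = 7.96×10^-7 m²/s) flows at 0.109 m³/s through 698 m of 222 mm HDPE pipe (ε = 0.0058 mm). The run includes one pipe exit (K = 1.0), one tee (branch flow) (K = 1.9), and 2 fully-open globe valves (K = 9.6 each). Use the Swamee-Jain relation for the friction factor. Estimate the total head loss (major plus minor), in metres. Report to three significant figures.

H_L ≈ 25.0 m

V = 4Q/(πD²) = 2.816 m/s; V²/2g = 0.4042 m
Re = 7.85×10^5, ε/D = 2.61×10^-5 → f = 0.01262 (Swamee-Jain)
Major: h_f = f(L/D)·V²/2g = 0.01262·3144·0.4042 = 16.04 m
Minor: ΣK = 22.1; h_m = ΣK·V²/2g = 8.932 m
Total H_L = 16.04 + 8.932 = 24.97 m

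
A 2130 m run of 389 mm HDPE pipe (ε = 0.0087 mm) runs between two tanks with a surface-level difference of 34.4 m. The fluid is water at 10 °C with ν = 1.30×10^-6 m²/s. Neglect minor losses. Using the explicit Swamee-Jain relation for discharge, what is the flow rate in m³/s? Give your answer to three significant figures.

Swamee-Jain (Type II): Q = -0.965·√(gD⁵h_f/L)·ln[ε/(3.7D) + √(3.17ν²L/(gD³h_f))]
√(gD⁵h_f/L) = √(9.81·0.389⁵·34.4/2130) = 0.03757
ε/(3.7D) = 6.04×10^-6; √(3.17ν²L/(gD³h_f)) = 2.40×10^-5
Q = -0.965·0.03757·ln(3.001×10^-5) = 0.3775 m³/s
Check: V = 3.18 m/s, Re = 9.51×10^5, f = 0.01222, h_f = 34.4 m ≈ 34.4 m ✓

Q ≈ 0.378 m³/s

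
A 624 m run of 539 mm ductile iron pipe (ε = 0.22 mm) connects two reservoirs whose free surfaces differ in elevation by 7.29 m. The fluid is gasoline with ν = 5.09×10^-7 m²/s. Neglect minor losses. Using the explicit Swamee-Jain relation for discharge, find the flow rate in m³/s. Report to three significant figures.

Q ≈ 0.631 m³/s

Swamee-Jain (Type II): Q = -0.965·√(gD⁵h_f/L)·ln[ε/(3.7D) + √(3.17ν²L/(gD³h_f))]
√(gD⁵h_f/L) = √(9.81·0.539⁵·7.29/624) = 0.07221
ε/(3.7D) = 1.10×10^-4; √(3.17ν²L/(gD³h_f)) = 6.76×10^-6
Q = -0.965·0.07221·ln(1.171×10^-4) = 0.6308 m³/s
Check: V = 2.76 m/s, Re = 2.93×10^6, f = 0.01623, h_f = 7.32 m ≈ 7.29 m ✓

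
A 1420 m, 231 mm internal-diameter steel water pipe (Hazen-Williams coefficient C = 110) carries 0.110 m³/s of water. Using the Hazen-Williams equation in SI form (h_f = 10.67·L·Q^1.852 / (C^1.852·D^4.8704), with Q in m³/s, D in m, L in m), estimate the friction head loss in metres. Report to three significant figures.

h_f ≈ 53.0 m

h_f = 10.67·1420·0.110^1.852 / (110^1.852·0.231^4.8704) = 52.96 m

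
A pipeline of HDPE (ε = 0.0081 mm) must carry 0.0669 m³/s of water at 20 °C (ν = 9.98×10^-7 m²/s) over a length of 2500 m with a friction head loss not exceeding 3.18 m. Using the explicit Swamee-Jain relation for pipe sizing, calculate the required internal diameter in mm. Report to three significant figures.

D ≈ 342 mm

Swamee-Jain (Type III): D = 0.66·[ε^1.25·(LQ²/(gh_f))^4.75 + ν·Q^9.4·(L/(gh_f))^5.2]^0.04
LQ²/(gh_f) = 0.3587; L/(gh_f) = 80.14
Term 1 = ε^1.25·(…)^4.75 = 3.31×10^-9; Term 2 = ν·Q^9.4·(…)^5.2 = 7.21×10^-8
D = 0.66·(3.31×10^-9 + 7.21×10^-8)^0.04 = 0.3425 m = 342 mm
Check: V = 0.726 m/s, Re = 2.49×10^5, f = 0.01513, h_f = 2.97 m ≈ 3.18 m ✓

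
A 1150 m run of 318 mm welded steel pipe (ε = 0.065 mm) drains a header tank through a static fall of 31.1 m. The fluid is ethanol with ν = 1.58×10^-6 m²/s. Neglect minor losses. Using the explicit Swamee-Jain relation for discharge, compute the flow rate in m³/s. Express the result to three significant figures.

Q ≈ 0.265 m³/s

Swamee-Jain (Type II): Q = -0.965·√(gD⁵h_f/L)·ln[ε/(3.7D) + √(3.17ν²L/(gD³h_f))]
√(gD⁵h_f/L) = √(9.81·0.318⁵·31.1/1150) = 0.02937
ε/(3.7D) = 5.52×10^-5; √(3.17ν²L/(gD³h_f)) = 3.05×10^-5
Q = -0.965·0.02937·ln(8.570×10^-5) = 0.2654 m³/s
Check: V = 3.34 m/s, Re = 6.73×10^5, f = 0.01520, h_f = 31.3 m ≈ 31.1 m ✓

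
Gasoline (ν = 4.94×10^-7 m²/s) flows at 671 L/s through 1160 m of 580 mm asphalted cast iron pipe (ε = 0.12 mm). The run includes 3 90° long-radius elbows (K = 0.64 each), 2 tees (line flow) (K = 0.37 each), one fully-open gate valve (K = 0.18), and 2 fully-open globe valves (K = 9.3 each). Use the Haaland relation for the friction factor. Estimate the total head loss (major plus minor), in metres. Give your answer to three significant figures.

V = 4Q/(πD²) = 2.540 m/s; V²/2g = 0.3287 m
Re = 2.98×10^6, ε/D = 2.07×10^-4 → f = 0.01415 (Haaland)
Major: h_f = f(L/D)·V²/2g = 0.01415·2000·0.3287 = 9.303 m
Minor: ΣK = 21.4; h_m = ΣK·V²/2g = 7.048 m
Total H_L = 9.303 + 7.048 = 16.35 m

H_L ≈ 16.4 m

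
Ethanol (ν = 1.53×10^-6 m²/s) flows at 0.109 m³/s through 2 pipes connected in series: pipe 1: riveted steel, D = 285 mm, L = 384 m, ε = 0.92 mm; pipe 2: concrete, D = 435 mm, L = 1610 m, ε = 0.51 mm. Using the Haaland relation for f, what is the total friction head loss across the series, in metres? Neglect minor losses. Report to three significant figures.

H ≈ 7.62 m

Pipe 1: V = 1.709 m/s, Re = 3.18×10^5, ε/D = 0.00323, f = 0.02713, h_1 = f(L/D)V²/2g = 5.439 m
Pipe 2: V = 0.7334 m/s, Re = 2.09×10^5, ε/D = 0.00117, f = 0.02153, h_2 = f(L/D)V²/2g = 2.185 m
Series → Q common, losses add: H = Σh = 7.624 m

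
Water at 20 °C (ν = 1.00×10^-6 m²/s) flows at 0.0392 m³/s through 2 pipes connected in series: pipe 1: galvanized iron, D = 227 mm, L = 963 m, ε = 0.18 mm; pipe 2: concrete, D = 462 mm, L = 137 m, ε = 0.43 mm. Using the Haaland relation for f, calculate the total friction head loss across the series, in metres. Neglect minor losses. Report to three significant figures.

Pipe 1: V = 0.9686 m/s, Re = 2.20×10^5, ε/D = 7.93×10^-4, f = 0.01993, h_1 = f(L/D)V²/2g = 4.042 m
Pipe 2: V = 0.2338 m/s, Re = 1.08×10^5, ε/D = 9.31×10^-4, f = 0.02157, h_2 = f(L/D)V²/2g = 0.01783 m
Series → Q common, losses add: H = Σh = 4.060 m

H ≈ 4.06 m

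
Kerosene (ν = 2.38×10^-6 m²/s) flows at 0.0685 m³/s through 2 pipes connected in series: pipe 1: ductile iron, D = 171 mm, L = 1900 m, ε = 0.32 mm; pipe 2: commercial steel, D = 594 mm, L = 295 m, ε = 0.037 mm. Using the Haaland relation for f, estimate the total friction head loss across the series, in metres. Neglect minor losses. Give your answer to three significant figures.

H ≈ 120 m

Pipe 1: V = 2.983 m/s, Re = 2.14×10^5, ε/D = 0.00187, f = 0.02383, h_1 = f(L/D)V²/2g = 120.0 m
Pipe 2: V = 0.2472 m/s, Re = 6.17×10^4, ε/D = 6.23×10^-5, f = 0.01996, h_2 = f(L/D)V²/2g = 0.03087 m
Series → Q common, losses add: H = Σh = 120.1 m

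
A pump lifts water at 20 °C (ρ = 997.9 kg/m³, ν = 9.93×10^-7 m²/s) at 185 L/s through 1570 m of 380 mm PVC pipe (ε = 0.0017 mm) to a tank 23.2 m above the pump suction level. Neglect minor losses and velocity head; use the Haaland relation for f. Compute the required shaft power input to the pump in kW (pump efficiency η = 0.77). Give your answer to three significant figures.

P_shaft ≈ 71.2 kW

V = 4Q/(πD²) = 1.631 m/s; Re = 6.24×10^5; ε/D = 4.47×10^-6; f = 0.01262
h_f = f(L/D)V²/2g = 7.070 m
Total head H = z + h_f = 23.2 + 7.070 = 30.27 m
P_hyd = ρgQH = 997.9·9.81·0.185·30.27 = 54.82 kW
P_shaft = P_hyd/η = 54.82/0.77 = 71.19 kW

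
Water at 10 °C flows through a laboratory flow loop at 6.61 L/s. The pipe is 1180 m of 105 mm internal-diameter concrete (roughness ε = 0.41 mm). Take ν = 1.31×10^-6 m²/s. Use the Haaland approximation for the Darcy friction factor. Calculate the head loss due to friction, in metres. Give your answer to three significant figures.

h_f ≈ 9.97 m

V = 4Q/(πD²) = 4·0.00661/(π·0.105²) = 0.7634 m/s
Re = VD/ν = 0.7634·0.105/1.31×10^-6 = 6.12×10^4 → turbulent
ε/D = 0.41/105 = 0.00390
Haaland: f = 0.02986
h_f = f(L/D)V²/(2g) = 0.02986·(1180/0.105)·0.7634²/(2·9.81) = 9.966 m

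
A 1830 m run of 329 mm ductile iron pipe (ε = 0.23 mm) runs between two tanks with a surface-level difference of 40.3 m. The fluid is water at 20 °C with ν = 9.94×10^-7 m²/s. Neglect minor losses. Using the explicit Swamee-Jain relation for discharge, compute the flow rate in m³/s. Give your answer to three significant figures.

Q ≈ 0.236 m³/s

Swamee-Jain (Type II): Q = -0.965·√(gD⁵h_f/L)·ln[ε/(3.7D) + √(3.17ν²L/(gD³h_f))]
√(gD⁵h_f/L) = √(9.81·0.329⁵·40.3/1830) = 0.02886
ε/(3.7D) = 1.89×10^-4; √(3.17ν²L/(gD³h_f)) = 2.02×10^-5
Q = -0.965·0.02886·ln(2.091×10^-4) = 0.2359 m³/s
Check: V = 2.78 m/s, Re = 9.19×10^5, f = 0.01856, h_f = 40.5 m ≈ 40.3 m ✓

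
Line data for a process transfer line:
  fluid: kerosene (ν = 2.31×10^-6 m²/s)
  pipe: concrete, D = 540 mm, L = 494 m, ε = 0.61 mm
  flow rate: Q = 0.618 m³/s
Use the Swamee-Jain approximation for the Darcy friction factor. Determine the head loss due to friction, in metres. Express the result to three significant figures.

V = 4Q/(πD²) = 4·0.618/(π·0.540²) = 2.698 m/s
Re = VD/ν = 2.698·0.540/2.31×10^-6 = 6.31×10^5 → turbulent
ε/D = 0.61/540 = 0.00113
Swamee-Jain: f = 0.02078
h_f = f(L/D)V²/(2g) = 0.02078·(494/0.540)·2.698²/(2·9.81) = 7.055 m

h_f ≈ 7.05 m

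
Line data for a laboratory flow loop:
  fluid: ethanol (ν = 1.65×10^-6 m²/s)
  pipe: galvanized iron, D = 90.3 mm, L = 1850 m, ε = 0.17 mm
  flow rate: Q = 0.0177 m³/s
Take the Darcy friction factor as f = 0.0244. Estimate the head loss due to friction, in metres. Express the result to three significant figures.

V = 4Q/(πD²) = 4·0.0177/(π·0.0903²) = 2.764 m/s
h_f = f(L/D)V²/(2g) = 0.02440·(1850/0.0903)·2.764²/(2·9.81) = 194.6 m

h_f ≈ 195 m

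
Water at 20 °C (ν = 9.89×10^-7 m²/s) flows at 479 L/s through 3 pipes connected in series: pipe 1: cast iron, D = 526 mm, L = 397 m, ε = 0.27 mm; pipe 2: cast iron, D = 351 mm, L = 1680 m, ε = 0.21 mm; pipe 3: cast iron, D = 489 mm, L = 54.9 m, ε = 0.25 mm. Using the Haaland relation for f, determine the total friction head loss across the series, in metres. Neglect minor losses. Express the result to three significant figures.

H ≈ 109 m

Pipe 1: V = 2.204 m/s, Re = 1.17×10^6, ε/D = 5.13×10^-4, f = 0.01720, h_1 = f(L/D)V²/2g = 3.215 m
Pipe 2: V = 4.950 m/s, Re = 1.76×10^6, ε/D = 5.98×10^-4, f = 0.01765, h_2 = f(L/D)V²/2g = 105.5 m
Pipe 3: V = 2.551 m/s, Re = 1.26×10^6, ε/D = 5.11×10^-4, f = 0.01716, h_3 = f(L/D)V²/2g = 0.6389 m
Series → Q common, losses add: H = Σh = 109.4 m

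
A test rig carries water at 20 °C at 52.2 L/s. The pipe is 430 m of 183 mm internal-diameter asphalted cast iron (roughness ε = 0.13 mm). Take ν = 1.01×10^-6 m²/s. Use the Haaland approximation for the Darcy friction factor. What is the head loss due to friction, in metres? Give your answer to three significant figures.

h_f ≈ 8.98 m

V = 4Q/(πD²) = 4·0.0522/(π·0.183²) = 1.985 m/s
Re = VD/ν = 1.985·0.183/1.01×10^-6 = 3.60×10^5 → turbulent
ε/D = 0.13/183 = 7.10×10^-4
Haaland: f = 0.01904
h_f = f(L/D)V²/(2g) = 0.01904·(430/0.183)·1.985²/(2·9.81) = 8.980 m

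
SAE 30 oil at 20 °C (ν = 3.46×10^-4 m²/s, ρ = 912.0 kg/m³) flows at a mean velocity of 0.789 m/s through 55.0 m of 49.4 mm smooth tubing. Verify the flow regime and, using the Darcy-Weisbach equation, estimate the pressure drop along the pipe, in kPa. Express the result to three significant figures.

Δp ≈ 180 kPa

Re = VD/ν = 0.789·0.04940/3.46×10^-4 = 113 → laminar (Re < 2300)
f = 64/Re = 0.5681
h_f = f(L/D)V²/(2g) = 0.5681·(55.0/0.04940)·0.789²/(2·9.81) = 20.07 m
Δp = ρg·h_f = 912.0·9.81·20.07 = 179.6 kPa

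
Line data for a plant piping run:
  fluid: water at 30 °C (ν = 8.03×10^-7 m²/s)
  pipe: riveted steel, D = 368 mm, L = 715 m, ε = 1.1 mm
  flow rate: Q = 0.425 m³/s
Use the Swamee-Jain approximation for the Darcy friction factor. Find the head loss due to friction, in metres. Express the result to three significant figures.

V = 4Q/(πD²) = 4·0.425/(π·0.368²) = 3.996 m/s
Re = VD/ν = 3.996·0.368/8.03×10^-7 = 1.83×10^6 → turbulent
ε/D = 1.1/368 = 0.00299
Swamee-Jain: f = 0.02626
h_f = f(L/D)V²/(2g) = 0.02626·(715/0.368)·3.996²/(2·9.81) = 41.52 m

h_f ≈ 41.5 m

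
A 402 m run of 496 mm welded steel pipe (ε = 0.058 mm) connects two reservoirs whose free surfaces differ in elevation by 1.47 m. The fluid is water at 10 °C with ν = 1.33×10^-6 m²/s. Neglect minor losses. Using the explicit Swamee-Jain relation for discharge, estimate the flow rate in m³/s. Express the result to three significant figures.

Q ≈ 0.304 m³/s

Swamee-Jain (Type II): Q = -0.965·√(gD⁵h_f/L)·ln[ε/(3.7D) + √(3.17ν²L/(gD³h_f))]
√(gD⁵h_f/L) = √(9.81·0.496⁵·1.47/402) = 0.03282
ε/(3.7D) = 3.16×10^-5; √(3.17ν²L/(gD³h_f)) = 3.58×10^-5
Q = -0.965·0.03282·ln(6.740×10^-5) = 0.3042 m³/s
Check: V = 1.57 m/s, Re = 5.87×10^5, f = 0.01442, h_f = 1.48 m ≈ 1.47 m ✓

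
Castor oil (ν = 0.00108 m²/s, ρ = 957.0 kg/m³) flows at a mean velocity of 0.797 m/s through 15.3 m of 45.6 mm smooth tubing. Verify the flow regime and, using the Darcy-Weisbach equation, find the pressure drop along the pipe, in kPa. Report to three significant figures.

Re = VD/ν = 0.797·0.04560/0.00108 = 33.7 → laminar (Re < 2300)
f = 64/Re = 1.902
h_f = f(L/D)V²/(2g) = 1.902·(15.3/0.04560)·0.797²/(2·9.81) = 20.66 m
Δp = ρg·h_f = 957.0·9.81·20.66 = 194.0 kPa

Δp ≈ 194 kPa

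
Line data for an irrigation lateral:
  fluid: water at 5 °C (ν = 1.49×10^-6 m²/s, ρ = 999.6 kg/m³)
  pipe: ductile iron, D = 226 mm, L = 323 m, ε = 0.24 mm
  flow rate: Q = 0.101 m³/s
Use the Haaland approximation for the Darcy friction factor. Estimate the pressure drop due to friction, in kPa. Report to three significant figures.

Δp ≈ 93.3 kPa

V = 4Q/(πD²) = 4·0.101/(π·0.226²) = 2.518 m/s
Re = VD/ν = 2.518·0.226/1.49×10^-6 = 3.82×10^5 → turbulent
ε/D = 0.24/226 = 0.00106
Haaland: f = 0.02061
h_f = f(L/D)V²/(2g) = 0.02061·(323/0.226)·2.518²/(2·9.81) = 9.519 m
Δp = ρg·h_f = 999.6·9.81·9.519 = 93.35 kPa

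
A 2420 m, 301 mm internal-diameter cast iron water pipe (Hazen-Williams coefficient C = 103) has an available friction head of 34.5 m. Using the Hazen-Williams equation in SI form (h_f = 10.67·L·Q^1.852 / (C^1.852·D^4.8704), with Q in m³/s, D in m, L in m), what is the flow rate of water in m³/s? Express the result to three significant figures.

Rearranging: Q = [h_f·C^1.852·D^4.8704 / (10.67·L)]^(1/1.852)
Q = [34.5·103^1.852·0.301^4.8704 / (10.67·2420)]^0.540 = 0.1229 m³/s

Q ≈ 0.123 m³/s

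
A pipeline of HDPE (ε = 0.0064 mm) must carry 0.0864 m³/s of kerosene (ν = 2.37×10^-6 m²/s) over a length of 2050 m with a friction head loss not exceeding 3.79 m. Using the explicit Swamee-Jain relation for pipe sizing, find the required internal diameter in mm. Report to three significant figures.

D ≈ 361 mm

Swamee-Jain (Type III): D = 0.66·[ε^1.25·(LQ²/(gh_f))^4.75 + ν·Q^9.4·(L/(gh_f))^5.2]^0.04
LQ²/(gh_f) = 0.4116; L/(gh_f) = 55.14
Term 1 = ε^1.25·(…)^4.75 = 4.75×10^-9; Term 2 = ν·Q^9.4·(…)^5.2 = 2.71×10^-7
D = 0.66·(4.75×10^-9 + 2.71×10^-7)^0.04 = 0.3607 m = 361 mm
Check: V = 0.845 m/s, Re = 1.29×10^5, f = 0.01708, h_f = 3.54 m ≈ 3.79 m ✓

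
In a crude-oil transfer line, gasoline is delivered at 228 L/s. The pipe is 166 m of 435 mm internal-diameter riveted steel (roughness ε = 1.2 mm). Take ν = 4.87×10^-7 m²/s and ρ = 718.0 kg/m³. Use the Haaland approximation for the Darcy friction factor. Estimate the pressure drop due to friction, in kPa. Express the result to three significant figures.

V = 4Q/(πD²) = 4·0.228/(π·0.435²) = 1.534 m/s
Re = VD/ν = 1.534·0.435/4.87×10^-7 = 1.37×10^6 → turbulent
ε/D = 1.2/435 = 0.00276
Haaland: f = 0.02571
h_f = f(L/D)V²/(2g) = 0.02571·(166/0.435)·1.534²/(2·9.81) = 1.177 m
Δp = ρg·h_f = 718.0·9.81·1.177 = 8.288 kPa

Δp ≈ 8.29 kPa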